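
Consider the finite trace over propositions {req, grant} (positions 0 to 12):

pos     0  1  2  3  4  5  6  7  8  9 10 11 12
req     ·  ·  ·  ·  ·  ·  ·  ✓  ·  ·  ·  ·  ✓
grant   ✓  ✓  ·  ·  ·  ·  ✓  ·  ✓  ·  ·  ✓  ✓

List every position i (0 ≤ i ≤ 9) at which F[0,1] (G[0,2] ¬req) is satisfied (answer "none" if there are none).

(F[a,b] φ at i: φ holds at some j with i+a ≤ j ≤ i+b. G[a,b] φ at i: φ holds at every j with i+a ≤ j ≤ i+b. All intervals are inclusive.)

Evaluate at each i in [0,9]:
  i=0: ✓ (witness j=0)
  i=1: ✓ (witness j=1)
  i=2: ✓ (witness j=2)
  i=3: ✓ (witness j=3)
  i=4: ✓ (witness j=4)
  i=5: ✗ (none in [5,6])
  i=6: ✗ (none in [6,7])
  i=7: ✓ (witness j=8)
  i=8: ✓ (witness j=8)
  i=9: ✓ (witness j=9)

0, 1, 2, 3, 4, 7, 8, 9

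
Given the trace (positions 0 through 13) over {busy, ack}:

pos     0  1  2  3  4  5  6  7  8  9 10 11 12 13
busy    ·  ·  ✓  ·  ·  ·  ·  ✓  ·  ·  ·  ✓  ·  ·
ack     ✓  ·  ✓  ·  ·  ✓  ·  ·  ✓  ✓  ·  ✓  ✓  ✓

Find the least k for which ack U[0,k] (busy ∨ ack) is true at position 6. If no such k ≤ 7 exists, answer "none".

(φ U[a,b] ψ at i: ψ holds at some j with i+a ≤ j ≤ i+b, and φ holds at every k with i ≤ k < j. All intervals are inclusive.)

none

Need earliest j ≥ 6 with (busy ∨ ack), and ack at every k in [6,j-1].
  j=6: rhs fails.
  j=7: rhs holds but lhs fails at k=6.
  j=8: rhs holds but lhs fails at k=6.
  j=9: rhs holds but lhs fails at k=6.
  j=10: rhs fails.
  j=11: rhs holds but lhs fails at k=6.
  j=12: rhs holds but lhs fails at k=6.
  j=13: rhs holds but lhs fails at k=6.
No witness within the range → none.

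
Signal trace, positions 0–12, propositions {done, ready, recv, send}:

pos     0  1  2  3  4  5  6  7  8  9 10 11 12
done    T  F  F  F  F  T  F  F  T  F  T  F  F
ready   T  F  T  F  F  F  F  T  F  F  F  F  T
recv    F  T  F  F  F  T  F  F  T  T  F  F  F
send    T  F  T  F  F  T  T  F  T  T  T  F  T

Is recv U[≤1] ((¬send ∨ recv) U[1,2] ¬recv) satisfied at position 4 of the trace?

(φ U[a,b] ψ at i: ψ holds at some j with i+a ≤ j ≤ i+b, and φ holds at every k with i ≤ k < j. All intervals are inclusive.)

Need some j in [4,5] with ((¬send ∨ recv) U[1,2] ¬recv), and recv at every k in [4,j-1].
  j=4: ((¬send ∨ recv) U[1,2] ¬recv) holds; no prefix to check → satisfied.

True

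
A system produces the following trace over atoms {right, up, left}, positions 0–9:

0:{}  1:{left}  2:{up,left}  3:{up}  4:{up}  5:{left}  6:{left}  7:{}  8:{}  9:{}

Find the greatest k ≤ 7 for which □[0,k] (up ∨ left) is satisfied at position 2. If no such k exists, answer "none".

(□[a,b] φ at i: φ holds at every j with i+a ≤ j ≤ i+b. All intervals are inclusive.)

(up ∨ left) must hold from j=2 onward; find where it first fails.
  j=2: holds
  j=3: holds
  j=4: holds
  j=5: holds
  j=6: holds
  j=7: fails
Holds on [2,6], so largest k = 4.

4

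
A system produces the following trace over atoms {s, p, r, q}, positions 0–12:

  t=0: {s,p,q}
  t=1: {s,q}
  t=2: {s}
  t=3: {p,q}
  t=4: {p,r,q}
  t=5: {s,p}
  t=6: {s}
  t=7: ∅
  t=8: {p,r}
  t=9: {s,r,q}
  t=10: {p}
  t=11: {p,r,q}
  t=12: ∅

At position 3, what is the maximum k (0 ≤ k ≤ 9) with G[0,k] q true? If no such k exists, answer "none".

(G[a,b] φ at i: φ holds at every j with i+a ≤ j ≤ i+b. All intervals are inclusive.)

q must hold from j=3 onward; find where it first fails.
  j=3: holds
  j=4: holds
  j=5: fails
Holds on [3,4], so largest k = 1.

1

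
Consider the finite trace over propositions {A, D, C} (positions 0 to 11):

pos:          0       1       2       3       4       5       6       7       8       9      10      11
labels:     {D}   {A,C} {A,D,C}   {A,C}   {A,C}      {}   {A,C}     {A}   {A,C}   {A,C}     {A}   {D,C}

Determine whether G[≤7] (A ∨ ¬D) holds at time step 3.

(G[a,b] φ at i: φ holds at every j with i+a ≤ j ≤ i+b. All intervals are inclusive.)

Check (A ∨ ¬D) at every j in [3,10]:
  j=3: true
  j=4: true
  j=5: true
  j=6: true
  j=7: true
  j=8: true
  j=9: true
  j=10: true
All positions satisfy it → formula holds.

Yes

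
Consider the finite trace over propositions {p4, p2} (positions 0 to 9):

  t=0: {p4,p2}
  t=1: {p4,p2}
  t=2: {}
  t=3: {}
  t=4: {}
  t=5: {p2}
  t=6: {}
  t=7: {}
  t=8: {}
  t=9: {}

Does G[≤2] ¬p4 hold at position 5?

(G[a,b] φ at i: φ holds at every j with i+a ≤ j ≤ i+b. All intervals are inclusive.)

True

Check ¬p4 at every j in [5,7]:
  j=5: true
  j=6: true
  j=7: true
All positions satisfy it → formula holds.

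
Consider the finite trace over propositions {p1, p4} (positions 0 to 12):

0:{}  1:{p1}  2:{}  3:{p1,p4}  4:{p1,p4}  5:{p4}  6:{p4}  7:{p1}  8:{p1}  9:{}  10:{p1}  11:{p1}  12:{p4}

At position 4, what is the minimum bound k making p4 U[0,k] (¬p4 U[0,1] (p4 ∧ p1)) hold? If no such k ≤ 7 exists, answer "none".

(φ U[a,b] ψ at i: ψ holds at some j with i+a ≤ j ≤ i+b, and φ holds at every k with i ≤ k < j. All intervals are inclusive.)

Need earliest j ≥ 4 with (¬p4 U[0,1] (p4 ∧ p1)), and p4 at every k in [4,j-1].
  j=4: rhs holds (empty prefix). k = 0.

0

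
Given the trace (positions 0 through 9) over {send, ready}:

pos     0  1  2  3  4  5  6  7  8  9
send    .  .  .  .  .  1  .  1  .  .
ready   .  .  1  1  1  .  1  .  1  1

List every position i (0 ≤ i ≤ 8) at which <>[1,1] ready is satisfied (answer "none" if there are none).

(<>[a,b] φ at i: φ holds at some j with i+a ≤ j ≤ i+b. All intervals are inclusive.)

1, 2, 3, 5, 7, 8

Evaluate at each i in [0,8]:
  i=0: ✗ (none in [1,1])
  i=1: ✓ (witness j=2)
  i=2: ✓ (witness j=3)
  i=3: ✓ (witness j=4)
  i=4: ✗ (none in [5,5])
  i=5: ✓ (witness j=6)
  i=6: ✗ (none in [7,7])
  i=7: ✓ (witness j=8)
  i=8: ✓ (witness j=9)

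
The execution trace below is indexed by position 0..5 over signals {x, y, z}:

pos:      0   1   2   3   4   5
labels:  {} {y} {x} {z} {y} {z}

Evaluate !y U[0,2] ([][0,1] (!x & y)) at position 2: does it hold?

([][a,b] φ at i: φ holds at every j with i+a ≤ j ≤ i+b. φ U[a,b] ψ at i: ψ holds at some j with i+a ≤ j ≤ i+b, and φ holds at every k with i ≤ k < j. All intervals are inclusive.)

No

Need some j in [2,4] with [][0,1] (!x & y), and !y at every k in [2,j-1].
  j=2: [][0,1] (!x & y) — fails at 2.
  j=3: [][0,1] (!x & y) — fails at 3.
  j=4: [][0,1] (!x & y) — fails at 5.
No j in the window works → until fails.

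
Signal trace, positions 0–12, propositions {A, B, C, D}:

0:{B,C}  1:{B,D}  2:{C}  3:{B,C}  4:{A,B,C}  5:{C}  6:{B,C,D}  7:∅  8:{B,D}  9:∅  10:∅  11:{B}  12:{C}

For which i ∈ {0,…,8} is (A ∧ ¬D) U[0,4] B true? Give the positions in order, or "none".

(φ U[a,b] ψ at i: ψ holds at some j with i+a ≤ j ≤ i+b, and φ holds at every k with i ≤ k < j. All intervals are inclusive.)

Evaluate at each i in [0,8]:
  i=0: ✓ (rhs at j=0)
  i=1: ✓ (rhs at j=1)
  i=2: ✗ (lhs fails at k=2 before rhs at j=3)
  i=3: ✓ (rhs at j=3)
  i=4: ✓ (rhs at j=4)
  i=5: ✗ (lhs fails at k=5 before rhs at j=6)
  i=6: ✓ (rhs at j=6)
  i=7: ✗ (lhs fails at k=7 before rhs at j=8)
  i=8: ✓ (rhs at j=8)

0, 1, 3, 4, 6, 8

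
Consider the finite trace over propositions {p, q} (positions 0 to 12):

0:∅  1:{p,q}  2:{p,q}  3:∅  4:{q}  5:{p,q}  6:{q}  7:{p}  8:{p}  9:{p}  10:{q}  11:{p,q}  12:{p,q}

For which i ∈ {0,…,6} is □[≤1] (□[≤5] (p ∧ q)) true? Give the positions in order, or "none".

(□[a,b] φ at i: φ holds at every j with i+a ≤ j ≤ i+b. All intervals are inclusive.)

none

Evaluate at each i in [0,6]:
  i=0: ✗ (fails at j=0)
  i=1: ✗ (fails at j=1)
  i=2: ✗ (fails at j=2)
  i=3: ✗ (fails at j=3)
  i=4: ✗ (fails at j=4)
  i=5: ✗ (fails at j=5)
  i=6: ✗ (fails at j=6)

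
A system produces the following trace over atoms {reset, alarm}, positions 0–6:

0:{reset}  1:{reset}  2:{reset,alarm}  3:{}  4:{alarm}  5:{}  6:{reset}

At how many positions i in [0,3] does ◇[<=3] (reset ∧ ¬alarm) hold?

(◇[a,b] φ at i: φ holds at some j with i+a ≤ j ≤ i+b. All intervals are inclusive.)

Evaluate at each i in [0,3]:
  i=0: ✓ (witness j=0)
  i=1: ✓ (witness j=1)
  i=2: ✗ (none in [2,5])
  i=3: ✓ (witness j=6)
Positions where it holds: {0, 1, 3} → 3.

3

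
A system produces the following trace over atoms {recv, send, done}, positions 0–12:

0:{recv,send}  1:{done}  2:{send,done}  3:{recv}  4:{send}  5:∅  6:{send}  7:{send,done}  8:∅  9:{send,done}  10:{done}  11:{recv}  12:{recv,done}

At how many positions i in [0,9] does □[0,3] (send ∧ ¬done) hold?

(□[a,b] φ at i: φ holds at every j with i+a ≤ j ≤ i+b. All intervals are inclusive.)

0

Evaluate at each i in [0,9]:
  i=0: ✗ (fails at j=1)
  i=1: ✗ (fails at j=1)
  i=2: ✗ (fails at j=2)
  i=3: ✗ (fails at j=3)
  i=4: ✗ (fails at j=5)
  i=5: ✗ (fails at j=5)
  i=6: ✗ (fails at j=7)
  i=7: ✗ (fails at j=7)
  i=8: ✗ (fails at j=8)
  i=9: ✗ (fails at j=9)
Positions where it holds: {} → 0.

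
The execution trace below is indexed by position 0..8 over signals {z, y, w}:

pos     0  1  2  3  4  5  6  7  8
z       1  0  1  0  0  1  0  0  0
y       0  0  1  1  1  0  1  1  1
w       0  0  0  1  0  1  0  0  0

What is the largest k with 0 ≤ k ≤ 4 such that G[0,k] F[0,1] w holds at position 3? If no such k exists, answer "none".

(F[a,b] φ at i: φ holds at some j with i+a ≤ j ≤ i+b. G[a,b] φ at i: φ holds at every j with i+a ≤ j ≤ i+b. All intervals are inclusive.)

F[0,1] w must hold from j=3 onward; find where it first fails.
  j=3: holds
  j=4: holds
  j=5: holds
  j=6: fails
Holds on [3,5], so largest k = 2.

2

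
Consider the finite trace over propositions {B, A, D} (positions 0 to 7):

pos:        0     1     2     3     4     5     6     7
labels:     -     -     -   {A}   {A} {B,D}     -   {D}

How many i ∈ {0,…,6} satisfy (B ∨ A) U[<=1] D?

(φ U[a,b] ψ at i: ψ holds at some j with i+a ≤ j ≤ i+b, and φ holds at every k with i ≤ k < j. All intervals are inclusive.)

Evaluate at each i in [0,6]:
  i=0: ✗ (no rhs in [0,1])
  i=1: ✗ (no rhs in [1,2])
  i=2: ✗ (no rhs in [2,3])
  i=3: ✗ (no rhs in [3,4])
  i=4: ✓ (rhs at j=5; lhs holds on [4,4])
  i=5: ✓ (rhs at j=5)
  i=6: ✗ (lhs fails at k=6 before rhs at j=7)
Positions where it holds: {4, 5} → 2.

2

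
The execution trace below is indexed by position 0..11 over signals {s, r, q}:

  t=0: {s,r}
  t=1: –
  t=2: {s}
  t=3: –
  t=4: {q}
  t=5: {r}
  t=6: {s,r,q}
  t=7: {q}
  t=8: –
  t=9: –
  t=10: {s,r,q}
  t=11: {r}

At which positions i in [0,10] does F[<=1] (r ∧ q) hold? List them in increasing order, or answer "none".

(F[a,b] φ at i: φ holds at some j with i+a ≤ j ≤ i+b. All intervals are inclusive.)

5, 6, 9, 10

Evaluate at each i in [0,10]:
  i=0: ✗ (none in [0,1])
  i=1: ✗ (none in [1,2])
  i=2: ✗ (none in [2,3])
  i=3: ✗ (none in [3,4])
  i=4: ✗ (none in [4,5])
  i=5: ✓ (witness j=6)
  i=6: ✓ (witness j=6)
  i=7: ✗ (none in [7,8])
  i=8: ✗ (none in [8,9])
  i=9: ✓ (witness j=10)
  i=10: ✓ (witness j=10)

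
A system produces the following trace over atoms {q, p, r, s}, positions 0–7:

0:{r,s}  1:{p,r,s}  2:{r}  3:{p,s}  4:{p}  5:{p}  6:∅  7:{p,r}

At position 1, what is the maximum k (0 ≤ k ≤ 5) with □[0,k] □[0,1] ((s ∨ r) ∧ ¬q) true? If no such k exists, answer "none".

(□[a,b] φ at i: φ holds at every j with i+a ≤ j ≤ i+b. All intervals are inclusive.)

1

□[0,1] ((s ∨ r) ∧ ¬q) must hold from j=1 onward; find where it first fails.
  j=1: holds
  j=2: holds
  j=3: fails
Holds on [1,2], so largest k = 1.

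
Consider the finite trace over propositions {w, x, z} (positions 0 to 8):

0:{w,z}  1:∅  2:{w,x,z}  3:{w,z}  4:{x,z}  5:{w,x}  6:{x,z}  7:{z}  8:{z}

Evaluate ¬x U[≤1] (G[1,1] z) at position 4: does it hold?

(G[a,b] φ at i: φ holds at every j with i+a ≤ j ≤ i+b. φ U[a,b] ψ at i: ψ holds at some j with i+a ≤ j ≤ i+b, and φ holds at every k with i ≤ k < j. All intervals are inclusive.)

No

Need some j in [4,5] with G[1,1] z, and ¬x at every k in [4,j-1].
  j=4: G[1,1] z — fails at 5.
  j=5: G[1,1] z holds, but ¬x fails at k=4 → not this j.
No j in the window works → until fails.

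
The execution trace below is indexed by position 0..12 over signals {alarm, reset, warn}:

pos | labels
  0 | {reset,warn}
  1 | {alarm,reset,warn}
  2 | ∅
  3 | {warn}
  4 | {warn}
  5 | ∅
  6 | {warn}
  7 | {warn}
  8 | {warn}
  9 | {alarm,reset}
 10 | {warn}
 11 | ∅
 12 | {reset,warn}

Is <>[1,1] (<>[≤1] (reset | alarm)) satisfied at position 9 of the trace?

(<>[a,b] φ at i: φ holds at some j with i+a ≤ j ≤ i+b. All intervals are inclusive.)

Does not hold

Check <>[≤1] (reset | alarm) at each j in [10,10]:
  j=10: fails (none in [10,11])
No position in the window satisfies it → formula fails.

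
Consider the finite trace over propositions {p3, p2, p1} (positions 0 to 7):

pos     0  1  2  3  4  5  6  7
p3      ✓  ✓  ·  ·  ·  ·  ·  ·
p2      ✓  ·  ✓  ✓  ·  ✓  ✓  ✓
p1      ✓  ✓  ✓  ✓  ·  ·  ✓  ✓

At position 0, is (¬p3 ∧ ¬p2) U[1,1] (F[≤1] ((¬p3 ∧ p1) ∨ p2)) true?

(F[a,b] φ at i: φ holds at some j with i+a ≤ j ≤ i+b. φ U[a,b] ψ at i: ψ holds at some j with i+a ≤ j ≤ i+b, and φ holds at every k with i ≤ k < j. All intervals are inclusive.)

Does not hold

Need some j in [1,1] with F[≤1] ((¬p3 ∧ p1) ∨ p2), and (¬p3 ∧ ¬p2) at every k in [0,j-1].
  j=1: F[≤1] ((¬p3 ∧ p1) ∨ p2) holds, but (¬p3 ∧ ¬p2) fails at k=0 → not this j.
No j in the window works → until fails.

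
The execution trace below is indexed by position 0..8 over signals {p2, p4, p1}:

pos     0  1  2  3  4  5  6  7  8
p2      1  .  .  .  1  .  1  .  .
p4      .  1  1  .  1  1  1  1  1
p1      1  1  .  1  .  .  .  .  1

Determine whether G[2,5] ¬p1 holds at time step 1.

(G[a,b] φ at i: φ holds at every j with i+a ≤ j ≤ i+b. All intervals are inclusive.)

Check ¬p1 at every j in [3,6]:
  j=3: false
  j=4: true
  j=5: true
  j=6: true
Fails at j=3 → formula fails.

No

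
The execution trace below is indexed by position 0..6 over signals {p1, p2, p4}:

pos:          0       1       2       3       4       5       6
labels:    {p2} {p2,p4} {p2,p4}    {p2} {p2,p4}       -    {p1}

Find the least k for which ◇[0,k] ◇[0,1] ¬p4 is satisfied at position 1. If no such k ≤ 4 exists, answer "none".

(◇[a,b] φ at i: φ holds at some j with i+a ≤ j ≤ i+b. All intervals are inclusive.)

Scan j = 1,2,… for ◇[0,1] ¬p4:
  j=1: fails
  j=2: holds
First hit at j=2, so smallest k = 2-1 = 1.

1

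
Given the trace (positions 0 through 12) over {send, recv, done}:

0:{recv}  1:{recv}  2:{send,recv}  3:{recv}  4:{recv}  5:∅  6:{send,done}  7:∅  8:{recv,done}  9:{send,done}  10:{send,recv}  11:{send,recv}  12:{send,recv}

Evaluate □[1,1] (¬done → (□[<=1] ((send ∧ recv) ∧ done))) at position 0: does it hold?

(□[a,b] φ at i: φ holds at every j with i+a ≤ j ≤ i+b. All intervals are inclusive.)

Does not hold

Check (¬done → (□[<=1] ((send ∧ recv) ∧ done))) at every j in [1,1]:
  j=1: antecedent true; consequent fails at 1 → ✗
Fails at j=1 → formula fails.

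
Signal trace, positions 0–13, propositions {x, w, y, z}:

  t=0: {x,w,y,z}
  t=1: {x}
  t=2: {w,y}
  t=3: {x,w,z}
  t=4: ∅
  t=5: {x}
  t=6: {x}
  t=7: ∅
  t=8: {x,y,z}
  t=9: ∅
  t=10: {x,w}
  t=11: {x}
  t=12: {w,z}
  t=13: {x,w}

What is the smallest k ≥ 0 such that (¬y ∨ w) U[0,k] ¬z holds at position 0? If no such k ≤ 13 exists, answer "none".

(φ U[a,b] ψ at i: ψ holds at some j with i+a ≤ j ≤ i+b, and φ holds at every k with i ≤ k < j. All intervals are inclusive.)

1

Need earliest j ≥ 0 with ¬z, and (¬y ∨ w) at every k in [0,j-1].
  j=0: rhs fails.
  j=1: rhs holds; lhs holds on [0,0]. k = 1.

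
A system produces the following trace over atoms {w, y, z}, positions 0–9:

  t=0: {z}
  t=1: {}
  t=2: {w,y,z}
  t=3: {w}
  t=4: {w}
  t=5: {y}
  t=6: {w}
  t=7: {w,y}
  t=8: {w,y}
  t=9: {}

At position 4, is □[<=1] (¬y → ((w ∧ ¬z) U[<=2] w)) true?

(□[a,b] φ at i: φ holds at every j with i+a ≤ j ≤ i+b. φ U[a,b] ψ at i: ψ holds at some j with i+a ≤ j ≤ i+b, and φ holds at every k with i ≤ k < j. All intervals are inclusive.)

Check (¬y → ((w ∧ ¬z) U[<=2] w)) at every j in [4,5]:
  j=4: antecedent true; consequent holds → ✓
  j=5: antecedent false → ✓
All positions satisfy it → formula holds.

Holds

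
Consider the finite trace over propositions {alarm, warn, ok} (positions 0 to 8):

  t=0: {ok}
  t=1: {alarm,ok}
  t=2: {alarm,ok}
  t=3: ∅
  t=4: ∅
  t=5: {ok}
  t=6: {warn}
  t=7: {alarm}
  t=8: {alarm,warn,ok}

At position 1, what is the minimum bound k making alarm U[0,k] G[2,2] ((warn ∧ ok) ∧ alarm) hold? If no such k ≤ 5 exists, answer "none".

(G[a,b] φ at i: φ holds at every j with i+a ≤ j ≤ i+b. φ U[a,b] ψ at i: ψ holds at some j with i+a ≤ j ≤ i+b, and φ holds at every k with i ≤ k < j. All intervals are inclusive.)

Need earliest j ≥ 1 with G[2,2] ((warn ∧ ok) ∧ alarm), and alarm at every k in [1,j-1].
  j=1: rhs fails.
  j=2: rhs fails.
  j=3: rhs fails.
  j=4: rhs fails.
  j=5: rhs fails.
  j=6: rhs holds but lhs fails at k=3.
No witness within the range → none.

none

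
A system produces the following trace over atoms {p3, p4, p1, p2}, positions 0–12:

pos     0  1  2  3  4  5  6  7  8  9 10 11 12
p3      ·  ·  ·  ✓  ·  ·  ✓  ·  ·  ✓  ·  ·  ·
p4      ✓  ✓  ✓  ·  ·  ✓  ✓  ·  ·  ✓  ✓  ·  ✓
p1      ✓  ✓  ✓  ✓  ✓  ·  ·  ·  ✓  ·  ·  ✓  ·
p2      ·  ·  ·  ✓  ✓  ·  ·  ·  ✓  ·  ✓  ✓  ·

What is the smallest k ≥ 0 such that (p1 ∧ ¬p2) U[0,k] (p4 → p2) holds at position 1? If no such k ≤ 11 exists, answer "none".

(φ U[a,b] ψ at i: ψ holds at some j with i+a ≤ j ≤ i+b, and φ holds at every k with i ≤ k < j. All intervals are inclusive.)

2

Need earliest j ≥ 1 with (p4 → p2), and (p1 ∧ ¬p2) at every k in [1,j-1].
  j=1: rhs fails.
  j=2: rhs fails.
  j=3: rhs holds; lhs holds on [1,2]. k = 2.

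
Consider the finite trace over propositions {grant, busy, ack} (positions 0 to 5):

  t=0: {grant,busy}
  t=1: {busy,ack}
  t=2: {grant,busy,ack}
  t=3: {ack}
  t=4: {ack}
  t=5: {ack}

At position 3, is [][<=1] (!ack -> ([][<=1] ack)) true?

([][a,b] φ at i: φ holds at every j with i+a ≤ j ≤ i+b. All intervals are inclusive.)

Check (!ack -> ([][<=1] ack)) at every j in [3,4]:
  j=3: antecedent false → ✓
  j=4: antecedent false → ✓
All positions satisfy it → formula holds.

Holds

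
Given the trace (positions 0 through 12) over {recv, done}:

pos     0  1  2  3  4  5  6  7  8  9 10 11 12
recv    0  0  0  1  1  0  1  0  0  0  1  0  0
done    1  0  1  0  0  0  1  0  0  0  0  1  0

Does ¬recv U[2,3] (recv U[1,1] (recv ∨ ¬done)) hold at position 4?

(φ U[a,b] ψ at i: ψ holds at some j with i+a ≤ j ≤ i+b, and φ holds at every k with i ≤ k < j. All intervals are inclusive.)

Need some j in [6,7] with (recv U[1,1] (recv ∨ ¬done)), and ¬recv at every k in [4,j-1].
  j=6: (recv U[1,1] (recv ∨ ¬done)) holds, but ¬recv fails at k=4 → not this j.
  j=7: (recv U[1,1] (recv ∨ ¬done)) — fails.
No j in the window works → until fails.

Does not hold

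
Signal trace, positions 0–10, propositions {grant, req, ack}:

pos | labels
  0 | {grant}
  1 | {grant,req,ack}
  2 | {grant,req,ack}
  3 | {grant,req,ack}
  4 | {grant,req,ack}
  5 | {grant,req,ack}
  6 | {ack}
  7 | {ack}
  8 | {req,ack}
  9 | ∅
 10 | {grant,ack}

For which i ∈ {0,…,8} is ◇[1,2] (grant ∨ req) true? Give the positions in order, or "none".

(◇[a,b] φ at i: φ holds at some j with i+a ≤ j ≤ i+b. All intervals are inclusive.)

0, 1, 2, 3, 4, 6, 7, 8

Evaluate at each i in [0,8]:
  i=0: ✓ (witness j=1)
  i=1: ✓ (witness j=2)
  i=2: ✓ (witness j=3)
  i=3: ✓ (witness j=4)
  i=4: ✓ (witness j=5)
  i=5: ✗ (none in [6,7])
  i=6: ✓ (witness j=8)
  i=7: ✓ (witness j=8)
  i=8: ✓ (witness j=10)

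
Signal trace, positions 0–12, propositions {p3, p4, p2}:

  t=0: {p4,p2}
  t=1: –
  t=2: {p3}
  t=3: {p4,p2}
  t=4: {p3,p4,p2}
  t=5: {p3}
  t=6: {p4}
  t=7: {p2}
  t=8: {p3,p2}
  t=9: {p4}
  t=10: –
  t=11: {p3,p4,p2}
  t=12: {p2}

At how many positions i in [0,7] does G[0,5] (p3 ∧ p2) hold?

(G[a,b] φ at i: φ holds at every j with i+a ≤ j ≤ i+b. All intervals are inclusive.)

Evaluate at each i in [0,7]:
  i=0: ✗ (fails at j=0)
  i=1: ✗ (fails at j=1)
  i=2: ✗ (fails at j=2)
  i=3: ✗ (fails at j=3)
  i=4: ✗ (fails at j=5)
  i=5: ✗ (fails at j=5)
  i=6: ✗ (fails at j=6)
  i=7: ✗ (fails at j=7)
Positions where it holds: {} → 0.

0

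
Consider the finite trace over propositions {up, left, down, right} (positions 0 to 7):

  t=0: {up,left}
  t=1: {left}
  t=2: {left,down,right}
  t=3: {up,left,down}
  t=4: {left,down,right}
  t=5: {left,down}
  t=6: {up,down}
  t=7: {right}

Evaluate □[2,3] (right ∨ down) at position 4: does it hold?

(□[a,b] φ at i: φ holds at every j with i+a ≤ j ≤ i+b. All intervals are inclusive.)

Check (right ∨ down) at every j in [6,7]:
  j=6: true
  j=7: true
All positions satisfy it → formula holds.

Yes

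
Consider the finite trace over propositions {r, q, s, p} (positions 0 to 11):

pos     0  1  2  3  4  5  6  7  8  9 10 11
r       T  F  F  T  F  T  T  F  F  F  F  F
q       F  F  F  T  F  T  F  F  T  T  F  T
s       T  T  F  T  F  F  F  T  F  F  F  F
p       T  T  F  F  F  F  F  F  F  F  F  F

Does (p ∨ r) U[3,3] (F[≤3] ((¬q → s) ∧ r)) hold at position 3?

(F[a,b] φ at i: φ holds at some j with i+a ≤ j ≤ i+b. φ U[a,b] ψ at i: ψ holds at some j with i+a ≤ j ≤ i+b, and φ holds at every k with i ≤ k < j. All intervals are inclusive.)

False

Need some j in [6,6] with F[≤3] ((¬q → s) ∧ r), and (p ∨ r) at every k in [3,j-1].
  j=6: F[≤3] ((¬q → s) ∧ r) — fails (none in [6,9]).
No j in the window works → until fails.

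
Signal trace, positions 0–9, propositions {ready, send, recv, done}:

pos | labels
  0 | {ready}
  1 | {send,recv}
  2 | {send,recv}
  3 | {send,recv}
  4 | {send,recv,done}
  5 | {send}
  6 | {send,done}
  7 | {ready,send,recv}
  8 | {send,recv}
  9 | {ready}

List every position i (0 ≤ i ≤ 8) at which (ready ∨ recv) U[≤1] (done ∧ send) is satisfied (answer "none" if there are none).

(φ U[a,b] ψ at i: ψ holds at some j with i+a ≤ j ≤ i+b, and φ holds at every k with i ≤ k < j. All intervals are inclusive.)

3, 4, 6

Evaluate at each i in [0,8]:
  i=0: ✗ (no rhs in [0,1])
  i=1: ✗ (no rhs in [1,2])
  i=2: ✗ (no rhs in [2,3])
  i=3: ✓ (rhs at j=4; lhs holds on [3,3])
  i=4: ✓ (rhs at j=4)
  i=5: ✗ (lhs fails at k=5 before rhs at j=6)
  i=6: ✓ (rhs at j=6)
  i=7: ✗ (no rhs in [7,8])
  i=8: ✗ (no rhs in [8,9])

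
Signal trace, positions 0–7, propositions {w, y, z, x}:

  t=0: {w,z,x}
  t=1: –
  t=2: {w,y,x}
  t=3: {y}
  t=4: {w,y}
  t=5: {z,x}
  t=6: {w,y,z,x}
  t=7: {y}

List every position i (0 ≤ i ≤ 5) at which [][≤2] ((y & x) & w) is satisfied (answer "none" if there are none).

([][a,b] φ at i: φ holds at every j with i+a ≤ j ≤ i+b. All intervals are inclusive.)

none

Evaluate at each i in [0,5]:
  i=0: ✗ (fails at j=0)
  i=1: ✗ (fails at j=1)
  i=2: ✗ (fails at j=3)
  i=3: ✗ (fails at j=3)
  i=4: ✗ (fails at j=4)
  i=5: ✗ (fails at j=5)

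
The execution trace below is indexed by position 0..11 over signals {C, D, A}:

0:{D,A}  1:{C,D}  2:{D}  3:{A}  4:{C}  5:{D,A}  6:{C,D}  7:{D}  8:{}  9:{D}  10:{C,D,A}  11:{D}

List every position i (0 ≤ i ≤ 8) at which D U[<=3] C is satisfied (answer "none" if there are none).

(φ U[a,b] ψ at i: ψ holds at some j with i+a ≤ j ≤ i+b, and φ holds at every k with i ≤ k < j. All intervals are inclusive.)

0, 1, 4, 5, 6

Evaluate at each i in [0,8]:
  i=0: ✓ (rhs at j=1; lhs holds on [0,0])
  i=1: ✓ (rhs at j=1)
  i=2: ✗ (lhs fails at k=3 before rhs at j=4)
  i=3: ✗ (lhs fails at k=3 before rhs at j=4)
  i=4: ✓ (rhs at j=4)
  i=5: ✓ (rhs at j=6; lhs holds on [5,5])
  i=6: ✓ (rhs at j=6)
  i=7: ✗ (lhs fails at k=8 before rhs at j=10)
  i=8: ✗ (lhs fails at k=8 before rhs at j=10)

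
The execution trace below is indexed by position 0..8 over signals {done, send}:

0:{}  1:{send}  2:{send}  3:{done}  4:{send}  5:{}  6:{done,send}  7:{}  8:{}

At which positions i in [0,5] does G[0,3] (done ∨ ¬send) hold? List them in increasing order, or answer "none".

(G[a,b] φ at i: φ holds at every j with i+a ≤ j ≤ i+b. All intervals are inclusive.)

5

Evaluate at each i in [0,5]:
  i=0: ✗ (fails at j=1)
  i=1: ✗ (fails at j=1)
  i=2: ✗ (fails at j=2)
  i=3: ✗ (fails at j=4)
  i=4: ✗ (fails at j=4)
  i=5: ✓ (all of [5,8])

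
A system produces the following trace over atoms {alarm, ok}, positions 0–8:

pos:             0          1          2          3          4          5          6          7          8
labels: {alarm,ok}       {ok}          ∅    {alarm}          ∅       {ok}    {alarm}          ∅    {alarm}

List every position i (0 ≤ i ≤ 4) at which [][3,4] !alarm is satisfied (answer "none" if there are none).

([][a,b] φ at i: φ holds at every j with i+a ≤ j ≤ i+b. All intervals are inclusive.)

Evaluate at each i in [0,4]:
  i=0: ✗ (fails at j=3)
  i=1: ✓ (all of [4,5])
  i=2: ✗ (fails at j=6)
  i=3: ✗ (fails at j=6)
  i=4: ✗ (fails at j=8)

1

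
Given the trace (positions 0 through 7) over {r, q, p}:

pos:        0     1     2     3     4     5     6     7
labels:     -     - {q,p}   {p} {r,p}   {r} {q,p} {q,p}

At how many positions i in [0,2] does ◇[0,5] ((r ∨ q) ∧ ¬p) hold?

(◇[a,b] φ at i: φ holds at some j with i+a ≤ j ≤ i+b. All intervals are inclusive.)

Evaluate at each i in [0,2]:
  i=0: ✓ (witness j=5)
  i=1: ✓ (witness j=5)
  i=2: ✓ (witness j=5)
Positions where it holds: {0, 1, 2} → 3.

3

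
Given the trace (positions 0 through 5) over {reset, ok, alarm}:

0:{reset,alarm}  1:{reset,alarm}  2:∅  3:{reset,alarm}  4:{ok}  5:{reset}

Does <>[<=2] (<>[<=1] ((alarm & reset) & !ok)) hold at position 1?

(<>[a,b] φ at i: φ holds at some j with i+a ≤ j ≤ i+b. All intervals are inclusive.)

True

Check <>[<=1] ((alarm & reset) & !ok) at each j in [1,3]:
  j=1: holds (witness at 1)
  j=2: holds (witness at 3)
  j=3: holds (witness at 3)
Found at j=1 → formula holds.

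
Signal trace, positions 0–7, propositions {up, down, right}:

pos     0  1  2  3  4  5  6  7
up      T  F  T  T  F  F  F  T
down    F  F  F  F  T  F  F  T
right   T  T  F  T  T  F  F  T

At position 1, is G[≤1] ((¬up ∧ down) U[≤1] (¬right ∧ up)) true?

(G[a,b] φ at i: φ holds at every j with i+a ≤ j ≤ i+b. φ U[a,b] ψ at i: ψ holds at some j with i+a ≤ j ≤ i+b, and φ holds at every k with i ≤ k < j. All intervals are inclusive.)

No

Check ((¬up ∧ down) U[≤1] (¬right ∧ up)) at every j in [1,2]:
  j=1: fails
  j=2: holds
Fails at j=1 → formula fails.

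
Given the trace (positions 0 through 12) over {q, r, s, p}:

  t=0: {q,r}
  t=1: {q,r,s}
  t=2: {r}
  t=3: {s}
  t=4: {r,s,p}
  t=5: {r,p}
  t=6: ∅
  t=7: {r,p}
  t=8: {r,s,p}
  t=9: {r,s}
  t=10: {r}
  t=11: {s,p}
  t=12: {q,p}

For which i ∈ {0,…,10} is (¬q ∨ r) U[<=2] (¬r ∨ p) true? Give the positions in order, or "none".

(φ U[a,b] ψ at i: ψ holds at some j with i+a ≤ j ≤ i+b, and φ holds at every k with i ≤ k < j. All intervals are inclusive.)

1, 2, 3, 4, 5, 6, 7, 8, 9, 10

Evaluate at each i in [0,10]:
  i=0: ✗ (no rhs in [0,2])
  i=1: ✓ (rhs at j=3; lhs holds on [1,2])
  i=2: ✓ (rhs at j=3; lhs holds on [2,2])
  i=3: ✓ (rhs at j=3)
  i=4: ✓ (rhs at j=4)
  i=5: ✓ (rhs at j=5)
  i=6: ✓ (rhs at j=6)
  i=7: ✓ (rhs at j=7)
  i=8: ✓ (rhs at j=8)
  i=9: ✓ (rhs at j=11; lhs holds on [9,10])
  i=10: ✓ (rhs at j=11; lhs holds on [10,10])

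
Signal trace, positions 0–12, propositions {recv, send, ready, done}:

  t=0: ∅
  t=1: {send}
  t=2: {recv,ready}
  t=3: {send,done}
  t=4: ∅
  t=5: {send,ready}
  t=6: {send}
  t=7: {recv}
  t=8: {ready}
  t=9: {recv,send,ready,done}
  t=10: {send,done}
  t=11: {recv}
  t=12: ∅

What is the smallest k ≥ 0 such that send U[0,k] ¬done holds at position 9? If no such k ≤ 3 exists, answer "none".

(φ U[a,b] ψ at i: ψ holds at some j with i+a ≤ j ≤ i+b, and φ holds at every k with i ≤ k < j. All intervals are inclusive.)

2

Need earliest j ≥ 9 with ¬done, and send at every k in [9,j-1].
  j=9: rhs fails.
  j=10: rhs fails.
  j=11: rhs holds; lhs holds on [9,10]. k = 2.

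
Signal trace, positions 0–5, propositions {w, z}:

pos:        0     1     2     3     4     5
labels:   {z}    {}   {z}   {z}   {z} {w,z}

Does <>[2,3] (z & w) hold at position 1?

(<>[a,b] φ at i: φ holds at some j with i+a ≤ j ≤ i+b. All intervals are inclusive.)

Check (z & w) at each j in [3,4]:
  j=3: false
  j=4: false
No position in the window satisfies it → formula fails.

False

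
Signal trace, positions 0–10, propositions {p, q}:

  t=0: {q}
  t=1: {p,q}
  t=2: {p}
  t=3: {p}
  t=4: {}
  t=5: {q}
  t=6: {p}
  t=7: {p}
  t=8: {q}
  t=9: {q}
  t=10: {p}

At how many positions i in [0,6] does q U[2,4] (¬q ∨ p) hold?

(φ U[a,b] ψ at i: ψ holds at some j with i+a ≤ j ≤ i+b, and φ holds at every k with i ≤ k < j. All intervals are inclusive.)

1

Evaluate at each i in [0,6]:
  i=0: ✓ (rhs at j=2; lhs holds on [0,1])
  i=1: ✗ (lhs fails at k=2 before rhs at j=3)
  i=2: ✗ (lhs fails at k=2 before rhs at j=4)
  i=3: ✗ (lhs fails at k=3 before rhs at j=6)
  i=4: ✗ (lhs fails at k=4 before rhs at j=6)
  i=5: ✗ (lhs fails at k=6 before rhs at j=7)
  i=6: ✗ (lhs fails at k=6 before rhs at j=10)
Positions where it holds: {0} → 1.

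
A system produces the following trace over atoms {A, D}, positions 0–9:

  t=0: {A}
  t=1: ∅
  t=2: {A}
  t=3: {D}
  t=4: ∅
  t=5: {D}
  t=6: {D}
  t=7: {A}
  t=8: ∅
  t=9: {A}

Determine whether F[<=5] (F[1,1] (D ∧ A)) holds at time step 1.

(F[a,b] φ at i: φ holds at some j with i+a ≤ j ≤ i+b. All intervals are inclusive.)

Check F[1,1] (D ∧ A) at each j in [1,6]:
  j=1: fails (none in [2,2])
  j=2: fails (none in [3,3])
  j=3: fails (none in [4,4])
  j=4: fails (none in [5,5])
  j=5: fails (none in [6,6])
  j=6: fails (none in [7,7])
No position in the window satisfies it → formula fails.

False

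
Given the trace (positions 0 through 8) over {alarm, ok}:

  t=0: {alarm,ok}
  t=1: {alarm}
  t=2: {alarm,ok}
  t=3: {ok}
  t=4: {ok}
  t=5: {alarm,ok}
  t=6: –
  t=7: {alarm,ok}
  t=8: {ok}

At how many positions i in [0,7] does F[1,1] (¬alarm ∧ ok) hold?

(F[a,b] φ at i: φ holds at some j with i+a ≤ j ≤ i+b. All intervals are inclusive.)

Evaluate at each i in [0,7]:
  i=0: ✗ (none in [1,1])
  i=1: ✗ (none in [2,2])
  i=2: ✓ (witness j=3)
  i=3: ✓ (witness j=4)
  i=4: ✗ (none in [5,5])
  i=5: ✗ (none in [6,6])
  i=6: ✗ (none in [7,7])
  i=7: ✓ (witness j=8)
Positions where it holds: {2, 3, 7} → 3.

3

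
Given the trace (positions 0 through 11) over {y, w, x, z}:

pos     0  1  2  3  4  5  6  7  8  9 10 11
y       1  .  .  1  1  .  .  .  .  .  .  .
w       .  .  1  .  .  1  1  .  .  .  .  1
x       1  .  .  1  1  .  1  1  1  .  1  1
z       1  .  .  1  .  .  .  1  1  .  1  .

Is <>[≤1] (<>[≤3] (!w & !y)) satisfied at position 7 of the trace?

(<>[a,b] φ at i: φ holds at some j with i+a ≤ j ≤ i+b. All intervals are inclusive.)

Holds

Check <>[≤3] (!w & !y) at each j in [7,8]:
  j=7: holds (witness at 7)
  j=8: holds (witness at 8)
Found at j=7 → formula holds.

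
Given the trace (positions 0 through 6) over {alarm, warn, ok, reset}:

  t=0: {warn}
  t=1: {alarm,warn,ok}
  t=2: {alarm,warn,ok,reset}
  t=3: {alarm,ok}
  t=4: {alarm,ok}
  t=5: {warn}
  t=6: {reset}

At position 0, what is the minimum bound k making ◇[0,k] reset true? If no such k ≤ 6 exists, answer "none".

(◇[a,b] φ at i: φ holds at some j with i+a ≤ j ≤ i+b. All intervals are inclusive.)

Scan j = 0,1,… for reset:
  j=0: fails
  j=1: fails
  j=2: holds
First hit at j=2, so smallest k = 2-0 = 2.

2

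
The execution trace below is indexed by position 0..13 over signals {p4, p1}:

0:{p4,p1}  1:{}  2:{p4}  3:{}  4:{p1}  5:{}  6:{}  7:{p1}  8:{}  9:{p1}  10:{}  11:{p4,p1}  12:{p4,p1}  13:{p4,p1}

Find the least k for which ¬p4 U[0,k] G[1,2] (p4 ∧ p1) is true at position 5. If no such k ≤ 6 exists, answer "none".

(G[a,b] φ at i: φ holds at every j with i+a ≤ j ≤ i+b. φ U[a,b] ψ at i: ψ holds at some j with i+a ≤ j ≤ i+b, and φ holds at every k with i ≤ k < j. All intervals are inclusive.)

Need earliest j ≥ 5 with G[1,2] (p4 ∧ p1), and ¬p4 at every k in [5,j-1].
  j=5: rhs fails.
  j=6: rhs fails.
  j=7: rhs fails.
  j=8: rhs fails.
  j=9: rhs fails.
  j=10: rhs holds; lhs holds on [5,9]. k = 5.

5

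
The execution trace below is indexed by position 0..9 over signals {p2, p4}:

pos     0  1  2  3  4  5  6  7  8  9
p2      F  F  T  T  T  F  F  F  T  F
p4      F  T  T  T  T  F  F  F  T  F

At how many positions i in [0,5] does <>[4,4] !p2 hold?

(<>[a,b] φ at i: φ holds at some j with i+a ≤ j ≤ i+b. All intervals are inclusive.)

4

Evaluate at each i in [0,5]:
  i=0: ✗ (none in [4,4])
  i=1: ✓ (witness j=5)
  i=2: ✓ (witness j=6)
  i=3: ✓ (witness j=7)
  i=4: ✗ (none in [8,8])
  i=5: ✓ (witness j=9)
Positions where it holds: {1, 2, 3, 5} → 4.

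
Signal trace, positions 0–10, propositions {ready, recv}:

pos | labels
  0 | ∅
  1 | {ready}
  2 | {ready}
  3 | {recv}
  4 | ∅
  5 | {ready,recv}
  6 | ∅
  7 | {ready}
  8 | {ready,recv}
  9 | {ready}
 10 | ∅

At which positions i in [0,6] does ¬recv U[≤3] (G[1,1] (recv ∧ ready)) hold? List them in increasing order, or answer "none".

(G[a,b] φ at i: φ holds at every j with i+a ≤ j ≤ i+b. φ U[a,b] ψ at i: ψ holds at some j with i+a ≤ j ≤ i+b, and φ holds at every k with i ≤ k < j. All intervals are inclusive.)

Evaluate at each i in [0,6]:
  i=0: ✗ (no rhs in [0,3])
  i=1: ✗ (lhs fails at k=3 before rhs at j=4)
  i=2: ✗ (lhs fails at k=3 before rhs at j=4)
  i=3: ✗ (lhs fails at k=3 before rhs at j=4)
  i=4: ✓ (rhs at j=4)
  i=5: ✗ (lhs fails at k=5 before rhs at j=7)
  i=6: ✓ (rhs at j=7; lhs holds on [6,6])

4, 6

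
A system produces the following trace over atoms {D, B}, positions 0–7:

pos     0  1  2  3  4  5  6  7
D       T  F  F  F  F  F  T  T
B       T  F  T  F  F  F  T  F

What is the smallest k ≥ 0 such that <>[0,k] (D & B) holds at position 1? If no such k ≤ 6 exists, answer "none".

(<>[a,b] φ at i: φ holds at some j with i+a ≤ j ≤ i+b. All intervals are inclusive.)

Scan j = 1,2,… for (D & B):
  j=1: fails
  j=2: fails
  j=3: fails
  j=4: fails
  j=5: fails
  j=6: holds
First hit at j=6, so smallest k = 6-1 = 5.

5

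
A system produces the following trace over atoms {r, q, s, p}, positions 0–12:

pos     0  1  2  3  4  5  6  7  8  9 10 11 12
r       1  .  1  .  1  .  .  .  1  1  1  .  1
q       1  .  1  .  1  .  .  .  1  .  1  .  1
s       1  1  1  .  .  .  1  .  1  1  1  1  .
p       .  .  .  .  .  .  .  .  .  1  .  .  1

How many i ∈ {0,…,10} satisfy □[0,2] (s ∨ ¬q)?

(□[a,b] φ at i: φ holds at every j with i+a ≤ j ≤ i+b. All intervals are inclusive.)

Evaluate at each i in [0,10]:
  i=0: ✓ (all of [0,2])
  i=1: ✓ (all of [1,3])
  i=2: ✗ (fails at j=4)
  i=3: ✗ (fails at j=4)
  i=4: ✗ (fails at j=4)
  i=5: ✓ (all of [5,7])
  i=6: ✓ (all of [6,8])
  i=7: ✓ (all of [7,9])
  i=8: ✓ (all of [8,10])
  i=9: ✓ (all of [9,11])
  i=10: ✗ (fails at j=12)
Positions where it holds: {0, 1, 5, 6, 7, 8, 9} → 7.

7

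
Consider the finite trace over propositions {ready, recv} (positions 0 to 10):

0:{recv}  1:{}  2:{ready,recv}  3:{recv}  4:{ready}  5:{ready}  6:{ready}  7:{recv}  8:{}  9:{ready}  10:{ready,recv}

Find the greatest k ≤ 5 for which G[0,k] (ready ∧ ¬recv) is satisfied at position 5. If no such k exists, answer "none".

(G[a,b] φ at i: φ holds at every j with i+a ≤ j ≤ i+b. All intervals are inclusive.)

1

(ready ∧ ¬recv) must hold from j=5 onward; find where it first fails.
  j=5: holds
  j=6: holds
  j=7: fails
Holds on [5,6], so largest k = 1.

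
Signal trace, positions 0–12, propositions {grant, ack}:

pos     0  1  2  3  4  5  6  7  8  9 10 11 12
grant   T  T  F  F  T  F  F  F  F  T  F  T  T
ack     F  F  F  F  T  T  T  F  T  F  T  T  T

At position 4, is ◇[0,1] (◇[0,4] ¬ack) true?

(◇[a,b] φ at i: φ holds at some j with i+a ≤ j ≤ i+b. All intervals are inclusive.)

Check ◇[0,4] ¬ack at each j in [4,5]:
  j=4: holds (witness at 7)
  j=5: holds (witness at 7)
Found at j=4 → formula holds.

True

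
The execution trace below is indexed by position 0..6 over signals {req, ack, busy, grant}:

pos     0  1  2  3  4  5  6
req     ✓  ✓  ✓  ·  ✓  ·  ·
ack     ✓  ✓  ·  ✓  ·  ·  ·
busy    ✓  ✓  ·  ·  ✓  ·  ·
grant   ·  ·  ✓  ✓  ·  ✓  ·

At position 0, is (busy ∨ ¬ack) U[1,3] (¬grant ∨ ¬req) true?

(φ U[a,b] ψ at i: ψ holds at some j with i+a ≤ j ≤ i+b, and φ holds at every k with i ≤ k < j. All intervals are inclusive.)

Need some j in [1,3] with (¬grant ∨ ¬req), and (busy ∨ ¬ack) at every k in [0,j-1].
  j=1: (¬grant ∨ ¬req) holds; (busy ∨ ¬ack) holds at every k in [0,0] → satisfied.

Holds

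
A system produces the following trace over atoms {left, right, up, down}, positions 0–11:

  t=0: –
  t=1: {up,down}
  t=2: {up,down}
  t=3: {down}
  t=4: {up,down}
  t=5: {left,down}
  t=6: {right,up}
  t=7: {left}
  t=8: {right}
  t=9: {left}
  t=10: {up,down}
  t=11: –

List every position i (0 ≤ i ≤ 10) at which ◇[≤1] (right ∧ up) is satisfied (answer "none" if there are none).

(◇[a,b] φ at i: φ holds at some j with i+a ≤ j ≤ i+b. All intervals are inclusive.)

5, 6

Evaluate at each i in [0,10]:
  i=0: ✗ (none in [0,1])
  i=1: ✗ (none in [1,2])
  i=2: ✗ (none in [2,3])
  i=3: ✗ (none in [3,4])
  i=4: ✗ (none in [4,5])
  i=5: ✓ (witness j=6)
  i=6: ✓ (witness j=6)
  i=7: ✗ (none in [7,8])
  i=8: ✗ (none in [8,9])
  i=9: ✗ (none in [9,10])
  i=10: ✗ (none in [10,11])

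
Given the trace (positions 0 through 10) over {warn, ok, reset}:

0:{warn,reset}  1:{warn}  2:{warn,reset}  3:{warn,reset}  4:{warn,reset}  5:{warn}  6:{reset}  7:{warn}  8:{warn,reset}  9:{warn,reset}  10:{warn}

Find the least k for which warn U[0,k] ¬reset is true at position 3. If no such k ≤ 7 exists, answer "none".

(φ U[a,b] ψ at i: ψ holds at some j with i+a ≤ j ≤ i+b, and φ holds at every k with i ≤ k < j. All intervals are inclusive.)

Need earliest j ≥ 3 with ¬reset, and warn at every k in [3,j-1].
  j=3: rhs fails.
  j=4: rhs fails.
  j=5: rhs holds; lhs holds on [3,4]. k = 2.

2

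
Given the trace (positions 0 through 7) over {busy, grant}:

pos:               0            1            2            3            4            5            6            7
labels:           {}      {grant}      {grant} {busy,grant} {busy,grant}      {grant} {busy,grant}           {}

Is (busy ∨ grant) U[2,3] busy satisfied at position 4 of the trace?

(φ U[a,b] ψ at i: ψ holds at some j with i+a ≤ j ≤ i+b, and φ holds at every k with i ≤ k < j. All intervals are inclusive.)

Yes

Need some j in [6,7] with busy, and (busy ∨ grant) at every k in [4,j-1].
  j=6: busy holds; (busy ∨ grant) holds at every k in [4,5] → satisfied.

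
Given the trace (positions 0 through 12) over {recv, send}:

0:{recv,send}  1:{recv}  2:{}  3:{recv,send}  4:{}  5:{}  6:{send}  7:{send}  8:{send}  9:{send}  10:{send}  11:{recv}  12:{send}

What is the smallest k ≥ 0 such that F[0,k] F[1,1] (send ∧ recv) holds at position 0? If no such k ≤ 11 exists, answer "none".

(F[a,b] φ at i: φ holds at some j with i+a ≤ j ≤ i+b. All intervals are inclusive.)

Scan j = 0,1,… for F[1,1] (send ∧ recv):
  j=0: fails
  j=1: fails
  j=2: holds
First hit at j=2, so smallest k = 2-0 = 2.

2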